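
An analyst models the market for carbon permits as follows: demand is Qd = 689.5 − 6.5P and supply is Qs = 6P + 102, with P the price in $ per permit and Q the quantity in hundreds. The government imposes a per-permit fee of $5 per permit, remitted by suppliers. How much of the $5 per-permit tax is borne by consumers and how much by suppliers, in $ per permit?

Without the tax, 689.5 − 6.5P = 6P + 102 gives 12.5P = 587.5, so P* = $47 and Q* = 384.
With the tax collected from suppliers, supply shifts: Qs = 6(P − 5) + 102.
Solving gives Q = 368.4 with consumers paying $49.4 and suppliers receiving $44.4 (the $5 wedge).
Burden on consumers: $2.4; on suppliers: $2.6. (They sum to $5.)

Consumers bear $2.4 per permit; suppliers bear $2.6 per permit.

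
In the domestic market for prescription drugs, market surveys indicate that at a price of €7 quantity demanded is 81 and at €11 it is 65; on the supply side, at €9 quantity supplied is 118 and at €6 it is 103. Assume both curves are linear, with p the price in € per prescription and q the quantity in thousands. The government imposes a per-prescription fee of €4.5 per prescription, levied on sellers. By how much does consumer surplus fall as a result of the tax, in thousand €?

Consumer surplus falls by €220 thousand.

Demand slope: (65 − 81)/(11 − 7) = -4, so qd = 109 − 4p.
Supply slope: (103 − 118)/(6 − 9) = 5, so qs = 5p + 73.
Without the tax, 109 − 4p = 5p + 73 gives 9p = 36, so p* = €4 and q* = 93.
With the tax collected from sellers, supply shifts: qs = 5(p − 4.5) + 73.
New equilibrium: buyers pay €6.5, sellers receive €2, q = 83. (Wedge: pb − ps = 4.5.)
ΔCS is the trapezoid between Q = 83 and Q = 93 of height €2.5: ½ · (93 + 83) · 2.5 = €220.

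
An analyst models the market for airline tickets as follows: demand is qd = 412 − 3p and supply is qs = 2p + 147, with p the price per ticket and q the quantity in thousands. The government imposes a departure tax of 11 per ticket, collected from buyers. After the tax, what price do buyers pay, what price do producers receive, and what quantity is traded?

Buyers pay 57.4; producers receive 46.4; quantity = 239.8.

Without the tax, 412 − 3p = 2p + 147 gives 5p = 265, so p* = 53 and q* = 253.
With the tax collected from buyers, demand (in seller-price terms) shifts: qd = 412 − 3(p + 11).
New equilibrium: buyers pay 57.4, producers receive 46.4, q = 239.8. (Wedge: pb − ps = 11.)
The less price-elastic side of the market bears the larger share of a per-unit tax.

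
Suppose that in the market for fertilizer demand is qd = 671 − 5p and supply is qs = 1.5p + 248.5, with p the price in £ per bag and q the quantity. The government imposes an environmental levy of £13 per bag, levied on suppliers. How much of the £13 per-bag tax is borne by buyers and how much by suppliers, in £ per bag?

Without the tax, 671 − 5p = 1.5p + 248.5 gives 6.5p = 422.5, so p* = £65 and q* = 346.
With the tax collected from suppliers, supply shifts: qs = 1.5(p − 13) + 248.5.
New equilibrium: buyers pay £68, suppliers receive £55, q = 331. (Wedge: pb − ps = 13.)
Burden on buyers: £3; on suppliers: £10. (They sum to £13.)

Buyers bear £3 per bag; suppliers bear £10 per bag.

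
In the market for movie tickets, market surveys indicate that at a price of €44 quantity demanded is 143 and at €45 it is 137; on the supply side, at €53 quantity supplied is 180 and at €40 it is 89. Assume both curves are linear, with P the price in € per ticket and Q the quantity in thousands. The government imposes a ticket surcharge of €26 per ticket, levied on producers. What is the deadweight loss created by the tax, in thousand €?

Deadweight loss = €1092 thousand.

Demand slope: (137 − 143)/(45 − 44) = -6, so Qd = 407 − 6P.
Supply slope: (89 − 180)/(40 − 53) = 7, so Qs = 7P − 191.
Before the tax: set 407 − 6P = 7P − 191 → P* = €46, Q* = 131.
With the tax collected from producers, supply shifts: Qs = 7(P − 26) − 191.
New equilibrium: consumers pay €60, producers receive €34, Q = 47. (Wedge: Pb − Ps = 26.)
Quantity falls by |ΔQ| = |131 − 47| = 84.
DWL = ½ · t · |ΔQ| = ½ · 26 · 84 = €1092.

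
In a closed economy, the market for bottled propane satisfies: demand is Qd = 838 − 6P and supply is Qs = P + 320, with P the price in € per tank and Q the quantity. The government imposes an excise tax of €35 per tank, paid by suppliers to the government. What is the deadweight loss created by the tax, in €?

Deadweight loss = €525.

Without the tax, 838 − 6P = P + 320 gives 7P = 518, so P* = €74 and Q* = 394.
With the tax collected from suppliers, supply shifts: Qs = (P − 35) + 320.
Solving gives Q = 364 with buyers paying €79 and suppliers receiving €44 (the €35 wedge).
Quantity falls by |ΔQ| = |394 − 364| = 30.
DWL = ½ · t · |ΔQ| = ½ · 35 · 30 = €525.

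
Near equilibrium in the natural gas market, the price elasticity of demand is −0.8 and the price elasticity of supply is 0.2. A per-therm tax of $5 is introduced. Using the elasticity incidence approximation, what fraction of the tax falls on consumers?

Incidence ratio: consumers' share ≈ εs / (εs + |εd|) = 0.2 / (0.2 + 0.8) = 0.2.
Supply is the less elastic side, so consumers bear the smaller share.

Consumers' share ≈ 0.2.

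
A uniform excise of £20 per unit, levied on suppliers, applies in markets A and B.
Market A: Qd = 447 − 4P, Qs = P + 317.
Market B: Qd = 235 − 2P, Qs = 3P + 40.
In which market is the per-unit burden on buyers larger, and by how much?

Market A: pre-tax P* = £26, Q* = 343; post-tax Q = 327; per-unit burden on buyers = £4.
Market B: pre-tax P* = £39, Q* = 157; post-tax Q = 133; per-unit burden on buyers = £12.
Difference: £4 vs £12 → market B is larger by £8.

Market B, by £8.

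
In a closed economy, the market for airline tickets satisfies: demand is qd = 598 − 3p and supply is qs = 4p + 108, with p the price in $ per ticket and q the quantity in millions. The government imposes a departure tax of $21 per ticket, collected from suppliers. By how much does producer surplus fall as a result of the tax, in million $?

Before the tax: set 598 − 3p = 4p + 108 → p* = $70, q* = 388.
With the tax collected from suppliers, supply shifts: qs = 4(p − 21) + 108.
Solving gives q = 352 with buyers paying $82 and suppliers receiving $61 (the $21 wedge).
ΔPS is the trapezoid between Q = 352 and Q = 388 of height $9: ½ · (388 + 352) · 9 = $3330.

Producer surplus falls by $3330 million.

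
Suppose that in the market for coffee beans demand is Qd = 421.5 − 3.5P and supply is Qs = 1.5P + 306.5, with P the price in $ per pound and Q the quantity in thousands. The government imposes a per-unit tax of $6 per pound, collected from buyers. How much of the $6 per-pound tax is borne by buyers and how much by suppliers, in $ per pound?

Before the tax: set 421.5 − 3.5P = 1.5P + 306.5 → P* = $23, Q* = 341.
With the tax collected from buyers, demand (in seller-price terms) shifts: Qd = 421.5 − 3.5(P + 6).
New equilibrium: buyers pay $24.8, suppliers receive $18.8, Q = 334.7. (Wedge: Pb − Ps = 6.)
Burden on buyers: $1.8; on suppliers: $4.2. (They sum to $6.)

Buyers bear $1.8 per pound; suppliers bear $4.2 per pound.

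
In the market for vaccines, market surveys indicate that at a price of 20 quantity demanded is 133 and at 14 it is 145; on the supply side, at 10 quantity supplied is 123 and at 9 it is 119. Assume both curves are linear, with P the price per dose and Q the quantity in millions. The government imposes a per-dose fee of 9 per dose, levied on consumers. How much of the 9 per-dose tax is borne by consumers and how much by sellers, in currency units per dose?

Demand slope: (145 − 133)/(14 − 20) = -2, so Qd = 173 − 2P.
Supply slope: (119 − 123)/(9 − 10) = 4, so Qs = 4P + 83.
Before the tax: set 173 − 2P = 4P + 83 → P* = 15, Q* = 143.
With the tax collected from consumers, demand (in seller-price terms) shifts: Qd = 173 − 2(P + 9).
Solving gives Q = 131 with consumers paying 21 and sellers receiving 12 (the 9 wedge).
Burden on consumers: 6; on sellers: 3. (They sum to 9.)
The less price-elastic side of the market bears the larger share of a per-unit tax.

Consumers bear 6 per dose; sellers bear 3 per dose.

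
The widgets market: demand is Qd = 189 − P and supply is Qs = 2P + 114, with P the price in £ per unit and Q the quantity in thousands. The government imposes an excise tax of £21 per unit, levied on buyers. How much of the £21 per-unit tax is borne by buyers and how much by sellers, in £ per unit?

Before the tax: set 189 − P = 2P + 114 → P* = £25, Q* = 164.
With the tax collected from buyers, demand (in seller-price terms) shifts: Qd = 189 − (P + 21).
Solving gives Q = 150 with buyers paying £39 and sellers receiving £18 (the £21 wedge).
Burden on buyers: £14; on sellers: £7. (They sum to £21.)

Buyers bear £14 per unit; sellers bear £7 per unit.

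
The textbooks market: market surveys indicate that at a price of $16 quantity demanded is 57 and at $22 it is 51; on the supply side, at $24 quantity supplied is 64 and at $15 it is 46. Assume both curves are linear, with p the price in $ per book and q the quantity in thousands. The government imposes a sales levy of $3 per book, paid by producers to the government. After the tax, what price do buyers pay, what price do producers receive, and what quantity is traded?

Buyers pay $21; producers receive $18; quantity = 52.

Demand slope: (51 − 57)/(22 − 16) = -1, so qd = 73 − p.
Supply slope: (46 − 64)/(15 − 24) = 2, so qs = 2p + 16.
Before the tax: set 73 − p = 2p + 16 → p* = $19, q* = 54.
With the tax collected from producers, supply shifts: qs = 2(p − 3) + 16.
Solving gives q = 52 with buyers paying $21 and producers receiving $18 (the $3 wedge).
The less price-elastic side of the market bears the larger share of a per-unit tax.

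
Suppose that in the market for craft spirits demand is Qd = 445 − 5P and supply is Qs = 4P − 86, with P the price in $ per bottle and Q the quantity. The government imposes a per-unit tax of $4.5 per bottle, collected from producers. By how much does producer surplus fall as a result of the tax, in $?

Producer surplus falls by $362.5.

Without the tax, 445 − 5P = 4P − 86 gives 9P = 531, so P* = $59 and Q* = 150.
With the tax collected from producers, supply shifts: Qs = 4(P − 4.5) − 86.
New equilibrium: buyers pay $61, producers receive $56.5, Q = 140. (Wedge: Pb − Ps = 4.5.)
ΔPS is the trapezoid between Q = 140 and Q = 150 of height $2.5: ½ · (150 + 140) · 2.5 = $362.5.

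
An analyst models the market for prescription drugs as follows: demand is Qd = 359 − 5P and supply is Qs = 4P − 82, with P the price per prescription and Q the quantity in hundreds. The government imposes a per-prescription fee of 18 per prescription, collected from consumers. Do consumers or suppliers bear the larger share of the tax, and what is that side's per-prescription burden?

Suppliers bear the larger share: 10 per prescription.

Without the tax, 359 − 5P = 4P − 82 gives 9P = 441, so P* = 49 and Q* = 114.
With the tax collected from consumers, demand (in seller-price terms) shifts: Qd = 359 − 5(P + 18).
New equilibrium: consumers pay 57, suppliers receive 39, Q = 74. (Wedge: Pb − Ps = 18.)
Per-prescription burden: consumers 8, suppliers 10.
Suppliers take the larger share because supply is less price-elastic here (demand slope 5 vs supply slope 4).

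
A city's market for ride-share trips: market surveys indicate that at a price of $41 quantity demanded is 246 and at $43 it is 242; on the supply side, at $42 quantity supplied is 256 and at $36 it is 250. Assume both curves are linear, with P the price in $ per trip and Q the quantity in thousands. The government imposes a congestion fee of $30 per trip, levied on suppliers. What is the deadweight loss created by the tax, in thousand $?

Demand slope: (242 − 246)/(43 − 41) = -2, so Qd = 328 − 2P.
Supply slope: (250 − 256)/(36 − 42) = 1, so Qs = P + 214.
Before the tax: set 328 − 2P = P + 214 → P* = $38, Q* = 252.
With the tax collected from suppliers, supply shifts: Qs = (P − 30) + 214.
New equilibrium: buyers pay $48, suppliers receive $18, Q = 232. (Wedge: Pb − Ps = 30.)
Quantity falls by |ΔQ| = |252 − 232| = 20.
DWL = ½ · t · |ΔQ| = ½ · 30 · 20 = $300.

Deadweight loss = $300 thousand.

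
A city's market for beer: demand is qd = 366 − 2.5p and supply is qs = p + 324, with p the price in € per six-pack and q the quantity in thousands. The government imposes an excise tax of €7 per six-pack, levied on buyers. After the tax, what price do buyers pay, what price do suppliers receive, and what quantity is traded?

Without the tax, 366 − 2.5p = p + 324 gives 3.5p = 42, so p* = €12 and q* = 336.
With the tax collected from buyers, demand (in seller-price terms) shifts: qd = 366 − 2.5(p + 7).
New equilibrium: buyers pay €14, suppliers receive €7, q = 331. (Wedge: pb − ps = 7.)
The less price-elastic side of the market bears the larger share of a per-unit tax.

Buyers pay €14; suppliers receive €7; quantity = 331.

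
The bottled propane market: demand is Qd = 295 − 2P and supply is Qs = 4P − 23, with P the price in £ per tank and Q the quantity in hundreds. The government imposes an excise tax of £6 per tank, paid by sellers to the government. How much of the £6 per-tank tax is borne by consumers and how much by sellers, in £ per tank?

Before the tax: set 295 − 2P = 4P − 23 → P* = £53, Q* = 189.
With the tax collected from sellers, supply shifts: Qs = 4(P − 6) − 23.
New equilibrium: consumers pay £57, sellers receive £51, Q = 181. (Wedge: Pb − Ps = 6.)
Burden on consumers: £4; on sellers: £2. (They sum to £6.)
The less price-elastic side of the market bears the larger share of a per-unit tax.

Consumers bear £4 per tank; sellers bear £2 per tank.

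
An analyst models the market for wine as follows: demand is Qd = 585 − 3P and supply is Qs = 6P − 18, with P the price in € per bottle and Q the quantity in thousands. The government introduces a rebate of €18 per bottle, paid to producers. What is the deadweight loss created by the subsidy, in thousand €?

Deadweight loss = €324 thousand.

Without the subsidy, 585 − 3P = 6P − 18 gives 9P = 603, so P* = €67 and Q* = 384.
With a per-unit subsidy paid to producers, each receives P + 18 per unit sold, so supply becomes Qs = 6(P + 18) − 18.
New equilibrium: buyers pay €55, producers receive €73, Q = 420. (Wedge: Pb − Ps = −18.)
Quantity rises by |ΔQ| = |384 − 420| = 36.
DWL = ½ · t · |ΔQ| = ½ · 18 · 36 = €324.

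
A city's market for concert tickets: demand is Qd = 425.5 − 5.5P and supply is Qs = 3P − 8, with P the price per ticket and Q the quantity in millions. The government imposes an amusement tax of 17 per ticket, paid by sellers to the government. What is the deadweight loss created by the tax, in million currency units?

Before the tax: set 425.5 − 5.5P = 3P − 8 → P* = 51, Q* = 145.
With the tax collected from sellers, supply shifts: Qs = 3(P − 17) − 8.
New equilibrium: consumers pay 57, sellers receive 40, Q = 112. (Wedge: Pb − Ps = 17.)
Quantity falls by |ΔQ| = |145 − 112| = 33.
DWL = ½ · t · |ΔQ| = ½ · 17 · 33 = 280.5.

Deadweight loss = 280.5 million.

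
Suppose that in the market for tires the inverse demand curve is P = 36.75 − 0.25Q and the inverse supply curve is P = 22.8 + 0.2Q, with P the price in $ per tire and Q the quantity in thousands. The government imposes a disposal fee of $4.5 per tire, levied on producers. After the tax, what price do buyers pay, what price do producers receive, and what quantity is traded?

Inverting to Q(P) form: Qd = 147 − 4P; Qs = 5P − 114.
Before the tax: set 147 − 4P = 5P − 114 → P* = $29, Q* = 31.
With the tax collected from producers, supply shifts: Qs = 5(P − 4.5) − 114.
New equilibrium: buyers pay $31.5, producers receive $27, Q = 21. (Wedge: Pb − Ps = 4.5.)
The less price-elastic side of the market bears the larger share of a per-unit tax.

Buyers pay $31.5; producers receive $27; quantity = 21.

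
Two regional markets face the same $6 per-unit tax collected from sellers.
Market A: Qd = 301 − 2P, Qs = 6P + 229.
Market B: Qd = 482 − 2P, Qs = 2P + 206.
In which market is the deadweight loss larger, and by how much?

Market A: pre-tax P* = $9, Q* = 283; post-tax Q = 274; deadweight loss = $27.
Market B: pre-tax P* = $69, Q* = 344; post-tax Q = 338; deadweight loss = $18.
Difference: $27 vs $18 → market A is larger by $9.

Market A, by $9.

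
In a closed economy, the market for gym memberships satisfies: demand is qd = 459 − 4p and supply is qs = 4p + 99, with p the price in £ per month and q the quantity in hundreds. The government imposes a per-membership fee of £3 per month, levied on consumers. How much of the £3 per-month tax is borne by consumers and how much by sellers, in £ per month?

Without the tax, 459 − 4p = 4p + 99 gives 8p = 360, so p* = £45 and q* = 279.
With the tax collected from consumers, demand (in seller-price terms) shifts: qd = 459 − 4(p + 3).
Solving gives q = 273 with consumers paying £46.5 and sellers receiving £43.5 (the £3 wedge).
Burden on consumers: £1.5; on sellers: £1.5. (They sum to £3.)

Consumers bear £1.5 per month; sellers bear £1.5 per month.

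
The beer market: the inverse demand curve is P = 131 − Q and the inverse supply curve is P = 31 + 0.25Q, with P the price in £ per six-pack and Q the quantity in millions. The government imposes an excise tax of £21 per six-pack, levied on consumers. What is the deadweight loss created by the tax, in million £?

Rewrite in direct form: Qd = 131 − P and Qs = 4P − 124.
Before the tax: set 131 − P = 4P − 124 → P* = £51, Q* = 80.
With the tax collected from consumers, demand (in seller-price terms) shifts: Qd = 131 − (P + 21).
Solving gives Q = 63.2 with consumers paying £67.8 and producers receiving £46.8 (the £21 wedge).
Quantity falls by |ΔQ| = |80 − 63.2| = 16.8.
DWL = ½ · t · |ΔQ| = ½ · 21 · 16.8 = £176.4.

Deadweight loss = £176.4 million.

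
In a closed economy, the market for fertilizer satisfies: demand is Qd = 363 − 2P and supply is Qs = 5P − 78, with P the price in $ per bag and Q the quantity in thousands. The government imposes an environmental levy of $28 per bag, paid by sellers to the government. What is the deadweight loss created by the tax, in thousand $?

Without the tax, 363 − 2P = 5P − 78 gives 7P = 441, so P* = $63 and Q* = 237.
With the tax collected from sellers, supply shifts: Qs = 5(P − 28) − 78.
New equilibrium: buyers pay $83, sellers receive $55, Q = 197. (Wedge: Pb − Ps = 28.)
Quantity falls by |ΔQ| = |237 − 197| = 40.
DWL = ½ · t · |ΔQ| = ½ · 28 · 40 = $560.

Deadweight loss = $560 thousand.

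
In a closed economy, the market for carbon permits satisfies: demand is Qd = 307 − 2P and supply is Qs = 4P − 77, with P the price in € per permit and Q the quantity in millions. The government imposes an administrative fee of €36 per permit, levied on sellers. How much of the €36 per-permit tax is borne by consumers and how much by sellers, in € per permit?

Consumers bear €24 per permit; sellers bear €12 per permit.

Without the tax, 307 − 2P = 4P − 77 gives 6P = 384, so P* = €64 and Q* = 179.
With the tax collected from sellers, supply shifts: Qs = 4(P − 36) − 77.
Solving gives Q = 131 with consumers paying €88 and sellers receiving €52 (the €36 wedge).
Burden on consumers: €24; on sellers: €12. (They sum to €36.)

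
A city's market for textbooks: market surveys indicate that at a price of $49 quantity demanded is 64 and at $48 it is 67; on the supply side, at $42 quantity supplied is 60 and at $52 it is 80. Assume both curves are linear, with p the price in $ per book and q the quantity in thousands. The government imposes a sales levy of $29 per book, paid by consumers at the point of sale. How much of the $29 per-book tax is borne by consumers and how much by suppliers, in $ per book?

Consumers bear $11.6 per book; suppliers bear $17.4 per book.

Demand slope: (67 − 64)/(48 − 49) = -3, so qd = 211 − 3p.
Supply slope: (80 − 60)/(52 − 42) = 2, so qs = 2p − 24.
Without the tax, 211 − 3p = 2p − 24 gives 5p = 235, so p* = $47 and q* = 70.
With the tax collected from consumers, demand (in seller-price terms) shifts: qd = 211 − 3(p + 29).
New equilibrium: consumers pay $58.6, suppliers receive $29.6, q = 35.2. (Wedge: pb − ps = 29.)
Burden on consumers: $11.6; on suppliers: $17.4. (They sum to $29.)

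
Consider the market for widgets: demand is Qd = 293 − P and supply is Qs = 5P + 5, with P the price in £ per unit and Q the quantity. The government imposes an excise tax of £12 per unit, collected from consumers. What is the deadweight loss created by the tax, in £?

Without the tax, 293 − P = 5P + 5 gives 6P = 288, so P* = £48 and Q* = 245.
With the tax collected from consumers, demand (in seller-price terms) shifts: Qd = 293 − (P + 12).
Solving gives Q = 235 with consumers paying £58 and sellers receiving £46 (the £12 wedge).
Quantity falls by |ΔQ| = |245 − 235| = 10.
DWL = ½ · t · |ΔQ| = ½ · 12 · 10 = £60.

Deadweight loss = £60.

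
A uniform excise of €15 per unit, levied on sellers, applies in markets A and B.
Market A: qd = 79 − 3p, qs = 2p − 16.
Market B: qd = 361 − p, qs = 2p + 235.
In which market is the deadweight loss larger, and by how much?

Market A: pre-tax p* = €19, q* = 22; post-tax q = 4; deadweight loss = €135.
Market B: pre-tax p* = €42, q* = 319; post-tax q = 309; deadweight loss = €75.
Difference: €135 vs €75 → market A is larger by €60.

Market A, by €60.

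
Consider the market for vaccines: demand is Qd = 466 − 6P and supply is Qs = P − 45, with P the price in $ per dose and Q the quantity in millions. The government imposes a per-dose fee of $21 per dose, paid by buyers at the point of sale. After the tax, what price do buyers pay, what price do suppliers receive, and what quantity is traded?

Without the tax, 466 − 6P = P − 45 gives 7P = 511, so P* = $73 and Q* = 28.
With the tax collected from buyers, demand (in seller-price terms) shifts: Qd = 466 − 6(P + 21).
Solving gives Q = 10 with buyers paying $76 and suppliers receiving $55 (the $21 wedge).
The less price-elastic side of the market bears the larger share of a per-unit tax.

Buyers pay $76; suppliers receive $55; quantity = 10.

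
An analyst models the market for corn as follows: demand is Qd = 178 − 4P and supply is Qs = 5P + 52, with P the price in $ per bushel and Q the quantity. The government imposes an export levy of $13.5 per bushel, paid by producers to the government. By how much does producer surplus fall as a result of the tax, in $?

Without the tax, 178 − 4P = 5P + 52 gives 9P = 126, so P* = $14 and Q* = 122.
With the tax collected from producers, supply shifts: Qs = 5(P − 13.5) + 52.
Solving gives Q = 92 with consumers paying $21.5 and producers receiving $8 (the $13.5 wedge).
ΔPS is the trapezoid between Q = 92 and Q = 122 of height $6: ½ · (122 + 92) · 6 = $642.

Producer surplus falls by $642.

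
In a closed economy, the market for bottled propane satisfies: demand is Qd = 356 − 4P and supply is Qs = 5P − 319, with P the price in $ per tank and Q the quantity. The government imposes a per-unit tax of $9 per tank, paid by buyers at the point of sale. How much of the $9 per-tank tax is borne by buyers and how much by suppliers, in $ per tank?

Before the tax: set 356 − 4P = 5P − 319 → P* = $75, Q* = 56.
With the tax collected from buyers, demand (in seller-price terms) shifts: Qd = 356 − 4(P + 9).
Solving gives Q = 36 with buyers paying $80 and suppliers receiving $71 (the $9 wedge).
Burden on buyers: $5; on suppliers: $4. (They sum to $9.)

Buyers bear $5 per tank; suppliers bear $4 per tank.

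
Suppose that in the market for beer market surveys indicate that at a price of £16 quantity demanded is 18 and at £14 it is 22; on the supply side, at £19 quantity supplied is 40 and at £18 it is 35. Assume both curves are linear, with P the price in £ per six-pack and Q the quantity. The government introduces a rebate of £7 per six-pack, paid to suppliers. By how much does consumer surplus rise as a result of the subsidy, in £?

Consumer surplus rises by £125.

Demand slope: (22 − 18)/(14 − 16) = -2, so Qd = 50 − 2P.
Supply slope: (35 − 40)/(18 − 19) = 5, so Qs = 5P − 55.
Before the subsidy: set 50 − 2P = 5P − 55 → P* = £15, Q* = 20.
With a per-unit subsidy paid to suppliers, each receives P + 7 per unit sold, so supply becomes Qs = 5(P + 7) − 55.
Solving gives Q = 30 with consumers paying £10 and suppliers receiving £17 (the £7 wedge).
ΔCS is the trapezoid between Q = 30 and Q = 20 of height £5: ½ · (20 + 30) · 5 = £125.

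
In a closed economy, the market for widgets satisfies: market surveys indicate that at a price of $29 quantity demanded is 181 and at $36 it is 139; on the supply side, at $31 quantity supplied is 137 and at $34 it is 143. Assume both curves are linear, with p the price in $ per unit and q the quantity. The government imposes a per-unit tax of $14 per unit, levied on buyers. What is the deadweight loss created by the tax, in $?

Deadweight loss = $147.

Demand slope: (139 − 181)/(36 − 29) = -6, so qd = 355 − 6p.
Supply slope: (143 − 137)/(34 − 31) = 2, so qs = 2p + 75.
Without the tax, 355 − 6p = 2p + 75 gives 8p = 280, so p* = $35 and q* = 145.
With the tax collected from buyers, demand (in seller-price terms) shifts: qd = 355 − 6(p + 14).
Solving gives q = 124 with buyers paying $38.5 and sellers receiving $24.5 (the $14 wedge).
Quantity falls by |ΔQ| = |145 − 124| = 21.
DWL = ½ · t · |ΔQ| = ½ · 14 · 21 = $147.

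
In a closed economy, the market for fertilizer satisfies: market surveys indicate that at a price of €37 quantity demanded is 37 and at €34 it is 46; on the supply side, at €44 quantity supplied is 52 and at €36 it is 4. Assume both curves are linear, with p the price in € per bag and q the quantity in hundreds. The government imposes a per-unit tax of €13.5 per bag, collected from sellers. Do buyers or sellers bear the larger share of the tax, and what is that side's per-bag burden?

Buyers bear the larger share: €9 per bag.

Demand slope: (46 − 37)/(34 − 37) = -3, so qd = 148 − 3p.
Supply slope: (4 − 52)/(36 − 44) = 6, so qs = 6p − 212.
Before the tax: set 148 − 3p = 6p − 212 → p* = €40, q* = 28.
With the tax collected from sellers, supply shifts: qs = 6(p − 13.5) − 212.
Solving gives q = 1 with buyers paying €49 and sellers receiving €35.5 (the €13.5 wedge).
Per-bag burden: buyers €9, sellers €4.5.
Buyers take the larger share because demand is less price-elastic here (demand slope 3 vs supply slope 6).
The less price-elastic side of the market bears the larger share of a per-unit tax.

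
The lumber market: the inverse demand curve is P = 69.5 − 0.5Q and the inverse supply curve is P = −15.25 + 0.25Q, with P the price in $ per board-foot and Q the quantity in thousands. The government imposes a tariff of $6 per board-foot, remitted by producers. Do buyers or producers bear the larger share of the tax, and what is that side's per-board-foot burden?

Buyers bear the larger share: $4 per board-foot.

Inverting to Q(P) form: Qd = 139 − 2P; Qs = 4P + 61.
Without the tax, 139 − 2P = 4P + 61 gives 6P = 78, so P* = $13 and Q* = 113.
With the tax collected from producers, supply shifts: Qs = 4(P − 6) + 61.
Solving gives Q = 105 with buyers paying $17 and producers receiving $11 (the $6 wedge).
Per-board-foot burden: buyers $4, producers $2.
Buyers take the larger share because demand is less price-elastic here (demand slope 2 vs supply slope 4).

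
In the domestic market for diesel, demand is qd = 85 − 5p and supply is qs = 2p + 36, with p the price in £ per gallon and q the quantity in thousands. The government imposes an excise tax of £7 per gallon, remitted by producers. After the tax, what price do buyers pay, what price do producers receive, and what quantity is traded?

Before the tax: set 85 − 5p = 2p + 36 → p* = £7, q* = 50.
With the tax collected from producers, supply shifts: qs = 2(p − 7) + 36.
Solving gives q = 40 with buyers paying £9 and producers receiving £2 (the £7 wedge).
The less price-elastic side of the market bears the larger share of a per-unit tax.

Buyers pay £9; producers receive £2; quantity = 40.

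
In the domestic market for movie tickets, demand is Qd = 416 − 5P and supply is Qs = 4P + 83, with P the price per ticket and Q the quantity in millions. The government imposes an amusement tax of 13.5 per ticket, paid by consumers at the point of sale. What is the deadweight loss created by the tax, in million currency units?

Deadweight loss = 202.5 million.

Before the tax: set 416 − 5P = 4P + 83 → P* = 37, Q* = 231.
With the tax collected from consumers, demand (in seller-price terms) shifts: Qd = 416 − 5(P + 13.5).
Solving gives Q = 201 with consumers paying 43 and suppliers receiving 29.5 (the 13.5 wedge).
Quantity falls by |ΔQ| = |231 − 201| = 30.
DWL = ½ · t · |ΔQ| = ½ · 13.5 · 30 = 202.5.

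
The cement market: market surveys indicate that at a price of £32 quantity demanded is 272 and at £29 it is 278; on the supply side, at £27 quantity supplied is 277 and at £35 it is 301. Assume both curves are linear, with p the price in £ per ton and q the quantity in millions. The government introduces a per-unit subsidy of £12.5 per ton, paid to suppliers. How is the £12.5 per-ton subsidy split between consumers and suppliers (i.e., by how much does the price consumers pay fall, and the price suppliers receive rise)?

Consumers gain £7.5 per ton; suppliers gain £5 per ton.

Demand slope: (278 − 272)/(29 − 32) = -2, so qd = 336 − 2p.
Supply slope: (301 − 277)/(35 − 27) = 3, so qs = 3p + 196.
Without the subsidy, 336 − 2p = 3p + 196 gives 5p = 140, so p* = £28 and q* = 280.
With a per-unit subsidy paid to suppliers, each receives p + 12.5 per unit sold, so supply becomes qs = 3(p + 12.5) + 196.
Solving gives q = 295 with consumers paying £20.5 and suppliers receiving £33 (the £12.5 wedge).
Gain to consumers: £7.5; to suppliers: £5. (They sum to £12.5.)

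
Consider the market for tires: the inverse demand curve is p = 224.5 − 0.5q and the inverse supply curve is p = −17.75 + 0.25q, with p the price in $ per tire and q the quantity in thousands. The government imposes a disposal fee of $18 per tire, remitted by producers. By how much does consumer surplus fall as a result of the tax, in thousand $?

Consumer surplus falls by $3732 thousand.

Rewrite in direct form: qd = 449 − 2p and qs = 4p + 71.
Before the tax: set 449 − 2p = 4p + 71 → p* = $63, q* = 323.
With the tax collected from producers, supply shifts: qs = 4(p − 18) + 71.
Solving gives q = 299 with consumers paying $75 and producers receiving $57 (the $18 wedge).
ΔCS is the trapezoid between Q = 299 and Q = 323 of height $12: ½ · (323 + 299) · 12 = $3732.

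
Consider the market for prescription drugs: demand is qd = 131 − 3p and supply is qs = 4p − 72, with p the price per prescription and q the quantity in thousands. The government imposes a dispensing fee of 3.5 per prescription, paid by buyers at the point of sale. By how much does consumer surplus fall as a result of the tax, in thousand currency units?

Without the tax, 131 − 3p = 4p − 72 gives 7p = 203, so p* = 29 and q* = 44.
With the tax collected from buyers, demand (in seller-price terms) shifts: qd = 131 − 3(p + 3.5).
Solving gives q = 38 with buyers paying 31 and producers receiving 27.5 (the 3.5 wedge).
ΔCS is the trapezoid between Q = 38 and Q = 44 of height 2: ½ · (44 + 38) · 2 = 82.

Consumer surplus falls by 82 thousand.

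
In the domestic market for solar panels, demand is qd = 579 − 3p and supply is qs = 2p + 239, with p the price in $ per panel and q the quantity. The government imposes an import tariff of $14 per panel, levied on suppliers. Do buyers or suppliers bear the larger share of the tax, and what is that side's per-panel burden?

Suppliers bear the larger share: $8.4 per panel.

Before the tax: set 579 − 3p = 2p + 239 → p* = $68, q* = 375.
With the tax collected from suppliers, supply shifts: qs = 2(p − 14) + 239.
Solving gives q = 358.2 with buyers paying $73.6 and suppliers receiving $59.6 (the $14 wedge).
Per-panel burden: buyers $5.6, suppliers $8.4.
Suppliers take the larger share because supply is less price-elastic here (demand slope 3 vs supply slope 2).
The less price-elastic side of the market bears the larger share of a per-unit tax.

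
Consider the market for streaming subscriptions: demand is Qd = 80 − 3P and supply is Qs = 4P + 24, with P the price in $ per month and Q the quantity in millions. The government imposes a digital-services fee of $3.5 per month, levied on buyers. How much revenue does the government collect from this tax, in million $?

Tax revenue = $175 million.

Without the tax, 80 − 3P = 4P + 24 gives 7P = 56, so P* = $8 and Q* = 56.
With the tax collected from buyers, demand (in seller-price terms) shifts: Qd = 80 − 3(P + 3.5).
Solving gives Q = 50 with buyers paying $10 and suppliers receiving $6.5 (the $3.5 wedge).
Revenue = t · Q = 3.5 · 50 = $175.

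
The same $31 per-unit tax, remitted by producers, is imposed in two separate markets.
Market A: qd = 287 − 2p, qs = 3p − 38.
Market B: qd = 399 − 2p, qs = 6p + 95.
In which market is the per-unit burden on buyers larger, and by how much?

Market B, by $4.65.

Market A: pre-tax p* = $65, q* = 157; post-tax q = 119.8; per-unit burden on buyers = $18.6.
Market B: pre-tax p* = $38, q* = 323; post-tax q = 276.5; per-unit burden on buyers = $23.25.
Difference: $18.6 vs $23.25 → market B is larger by $4.65.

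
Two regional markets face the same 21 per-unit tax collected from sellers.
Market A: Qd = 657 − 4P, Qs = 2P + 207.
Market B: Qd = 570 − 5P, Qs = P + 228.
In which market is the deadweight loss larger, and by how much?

Market A: pre-tax P* = 75, Q* = 357; post-tax Q = 329; deadweight loss = 294.
Market B: pre-tax P* = 57, Q* = 285; post-tax Q = 267.5; deadweight loss = 183.75.
Difference: 294 vs 183.75 → market A is larger by 110.25.

Market A, by 110.25.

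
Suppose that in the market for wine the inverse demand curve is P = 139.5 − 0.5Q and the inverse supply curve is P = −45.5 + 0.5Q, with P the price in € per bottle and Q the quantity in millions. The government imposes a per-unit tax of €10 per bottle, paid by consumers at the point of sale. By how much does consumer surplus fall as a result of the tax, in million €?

Rewrite in direct form: Qd = 279 − 2P and Qs = 2P + 91.
Before the tax: set 279 − 2P = 2P + 91 → P* = €47, Q* = 185.
With the tax collected from consumers, demand (in seller-price terms) shifts: Qd = 279 − 2(P + 10).
New equilibrium: consumers pay €52, sellers receive €42, Q = 175. (Wedge: Pb − Ps = 10.)
ΔCS is the trapezoid between Q = 175 and Q = 185 of height €5: ½ · (185 + 175) · 5 = €900.

Consumer surplus falls by €900 million.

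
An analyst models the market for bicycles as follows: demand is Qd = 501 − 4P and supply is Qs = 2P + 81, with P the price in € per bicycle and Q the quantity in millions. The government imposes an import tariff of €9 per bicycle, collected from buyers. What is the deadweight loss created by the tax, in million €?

Before the tax: set 501 − 4P = 2P + 81 → P* = €70, Q* = 221.
With the tax collected from buyers, demand (in seller-price terms) shifts: Qd = 501 − 4(P + 9).
Solving gives Q = 209 with buyers paying €73 and sellers receiving €64 (the €9 wedge).
Quantity falls by |ΔQ| = |221 − 209| = 12.
DWL = ½ · t · |ΔQ| = ½ · 9 · 12 = €54.

Deadweight loss = €54 million.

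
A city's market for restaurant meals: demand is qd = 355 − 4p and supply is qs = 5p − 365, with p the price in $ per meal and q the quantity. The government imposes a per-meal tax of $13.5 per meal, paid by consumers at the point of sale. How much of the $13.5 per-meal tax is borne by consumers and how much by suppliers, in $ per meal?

Consumers bear $7.5 per meal; suppliers bear $6 per meal.

Without the tax, 355 − 4p = 5p − 365 gives 9p = 720, so p* = $80 and q* = 35.
With the tax collected from consumers, demand (in seller-price terms) shifts: qd = 355 − 4(p + 13.5).
New equilibrium: consumers pay $87.5, suppliers receive $74, q = 5. (Wedge: pb − ps = 13.5.)
Burden on consumers: $7.5; on suppliers: $6. (They sum to $13.5.)
The less price-elastic side of the market bears the larger share of a per-unit tax.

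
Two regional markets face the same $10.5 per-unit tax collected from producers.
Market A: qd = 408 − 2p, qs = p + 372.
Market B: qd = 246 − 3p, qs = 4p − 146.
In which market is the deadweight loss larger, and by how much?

Market B, by $57.75.

Market A: pre-tax p* = $12, q* = 384; post-tax q = 377; deadweight loss = $36.75.
Market B: pre-tax p* = $56, q* = 78; post-tax q = 60; deadweight loss = $94.5.
Difference: $36.75 vs $94.5 → market B is larger by $57.75.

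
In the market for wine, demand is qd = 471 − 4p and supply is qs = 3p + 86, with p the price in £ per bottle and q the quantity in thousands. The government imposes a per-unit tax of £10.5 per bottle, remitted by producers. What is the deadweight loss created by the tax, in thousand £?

Deadweight loss = £94.5 thousand.

Before the tax: set 471 − 4p = 3p + 86 → p* = £55, q* = 251.
With the tax collected from producers, supply shifts: qs = 3(p − 10.5) + 86.
Solving gives q = 233 with consumers paying £59.5 and producers receiving £49 (the £10.5 wedge).
Quantity falls by |ΔQ| = |251 − 233| = 18.
DWL = ½ · t · |ΔQ| = ½ · 10.5 · 18 = £94.5.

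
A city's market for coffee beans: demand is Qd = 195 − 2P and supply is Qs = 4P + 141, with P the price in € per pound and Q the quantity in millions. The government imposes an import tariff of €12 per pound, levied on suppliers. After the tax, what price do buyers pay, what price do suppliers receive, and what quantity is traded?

Buyers pay €17; suppliers receive €5; quantity = 161.

Before the tax: set 195 − 2P = 4P + 141 → P* = €9, Q* = 177.
With the tax collected from suppliers, supply shifts: Qs = 4(P − 12) + 141.
New equilibrium: buyers pay €17, suppliers receive €5, Q = 161. (Wedge: Pb − Ps = 12.)
The less price-elastic side of the market bears the larger share of a per-unit tax.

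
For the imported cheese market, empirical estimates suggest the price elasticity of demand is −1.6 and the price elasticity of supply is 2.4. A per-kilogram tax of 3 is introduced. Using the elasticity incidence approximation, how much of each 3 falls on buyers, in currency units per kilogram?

Incidence ratio: buyers' share ≈ εs / (εs + |εd|) = 2.4 / (2.4 + 1.6) = 0.6.
So buyers bear ≈ 0.6 × 3 = 1.8; suppliers bear 1.2.

Buyers bear ≈ 1.8 per kilogram.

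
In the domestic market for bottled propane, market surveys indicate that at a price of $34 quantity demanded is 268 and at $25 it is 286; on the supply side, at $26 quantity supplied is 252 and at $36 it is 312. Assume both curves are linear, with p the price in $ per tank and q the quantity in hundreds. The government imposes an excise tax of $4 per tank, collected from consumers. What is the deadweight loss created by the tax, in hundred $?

Deadweight loss = $12 hundred.

Demand slope: (286 − 268)/(25 − 34) = -2, so qd = 336 − 2p.
Supply slope: (312 − 252)/(36 − 26) = 6, so qs = 6p + 96.
Without the tax, 336 − 2p = 6p + 96 gives 8p = 240, so p* = $30 and q* = 276.
With the tax collected from consumers, demand (in seller-price terms) shifts: qd = 336 − 2(p + 4).
Solving gives q = 270 with consumers paying $33 and suppliers receiving $29 (the $4 wedge).
Quantity falls by |ΔQ| = |276 − 270| = 6.
DWL = ½ · t · |ΔQ| = ½ · 4 · 6 = $12.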